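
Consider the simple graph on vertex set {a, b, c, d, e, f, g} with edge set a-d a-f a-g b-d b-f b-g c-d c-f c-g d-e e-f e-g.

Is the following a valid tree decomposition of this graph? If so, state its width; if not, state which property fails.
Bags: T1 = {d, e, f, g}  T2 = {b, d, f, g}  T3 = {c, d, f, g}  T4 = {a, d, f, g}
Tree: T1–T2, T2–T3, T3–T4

Yes; width 3.

Checking the three conditions: (i) the bags cover all of {a, b, c, d, e, f, g}; (ii) for each edge, some bag contains both endpoints; (iii) the bags containing any fixed vertex form a subtree. All hold, so the decomposition is valid with width 4 − 1 = 3.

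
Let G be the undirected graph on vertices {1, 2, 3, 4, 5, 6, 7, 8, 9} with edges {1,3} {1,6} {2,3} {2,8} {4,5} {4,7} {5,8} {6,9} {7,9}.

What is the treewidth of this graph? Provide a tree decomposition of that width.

Treewidth 2.
One optimal decomposition is:
Bags: B1 = {6, 7, 9}  B2 = {1, 6, 7}  B3 = {1, 3, 7}  B4 = {2, 3, 7}  B5 = {2, 7, 8}  B6 = {5, 7, 8}  B7 = {4, 5, 7}
Tree: B1–B2, B2–B3, B3–B4, B4–B5, B5–B6, B6–B7

Every bag has size at most 3, so the width is 3 − 1 = 2 and tw(G) ≤ 2. For the lower bound, G contains the cycle 7–9–6–1–3–2–8–5–4–7, so G is not a forest; only forests have treewidth ≤ 1, hence tw(G) ≥ 2. Hence tw(G) = 2 exactly.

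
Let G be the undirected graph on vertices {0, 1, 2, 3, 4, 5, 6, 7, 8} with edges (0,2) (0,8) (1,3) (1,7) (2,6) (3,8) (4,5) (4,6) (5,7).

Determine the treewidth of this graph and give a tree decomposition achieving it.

The largest bag has 3 vertices, giving width 2; this decomposition certifies tw(G) ≤ 2. For the lower bound, G contains the cycle 7–5–4–6–2–0–8–3–1–7, so G is not a forest; only forests have treewidth ≤ 1, hence tw(G) ≥ 2. Combining the bounds, tw(G) = 2.

Treewidth 2.
Bags: B1 = {4, 5, 7}  B2 = {4, 6, 7}  B3 = {2, 6, 7}  B4 = {0, 2, 7}  B5 = {0, 7, 8}  B6 = {3, 7, 8}  B7 = {1, 3, 7}
Tree: B1–B2, B2–B3, B3–B4, B4–B5, B5–B6, B6–B7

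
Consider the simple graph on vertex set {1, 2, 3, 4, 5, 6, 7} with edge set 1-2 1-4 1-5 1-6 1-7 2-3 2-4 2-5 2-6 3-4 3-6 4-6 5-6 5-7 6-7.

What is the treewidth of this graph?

A width-3 tree decomposition is:
Bags: B1 = {1, 2, 4, 6}  B2 = {2, 3, 4, 6}  B3 = {1, 2, 5, 6}  B4 = {1, 5, 6, 7}
Tree: B1–B2, B1–B3, B3–B4
The largest bag has 4 vertices, giving width 3; this decomposition certifies tw(G) ≤ 3. On the other hand G contains the 4-clique {1, 2, 4, 6}. A clique must lie in a single bag of any decomposition, so no decomposition can have width below 3. Therefore the treewidth is 3.

3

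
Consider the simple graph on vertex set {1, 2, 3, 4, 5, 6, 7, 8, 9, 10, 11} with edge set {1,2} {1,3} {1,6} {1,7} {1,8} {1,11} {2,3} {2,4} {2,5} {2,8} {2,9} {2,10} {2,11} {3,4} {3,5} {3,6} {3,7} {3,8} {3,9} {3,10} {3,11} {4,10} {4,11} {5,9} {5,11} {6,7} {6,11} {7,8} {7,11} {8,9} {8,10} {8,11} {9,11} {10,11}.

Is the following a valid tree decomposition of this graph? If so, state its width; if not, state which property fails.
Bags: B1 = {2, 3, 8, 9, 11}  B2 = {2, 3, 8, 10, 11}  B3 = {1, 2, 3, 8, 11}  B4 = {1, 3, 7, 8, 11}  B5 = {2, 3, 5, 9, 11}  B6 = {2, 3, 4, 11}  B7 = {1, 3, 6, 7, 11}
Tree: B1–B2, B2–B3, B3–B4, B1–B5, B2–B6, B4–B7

A tree decomposition must satisfy three properties: every vertex lies in some bag; for every edge, both endpoints lie together in some bag; and for every vertex, the bags containing it form a connected subtree. Here edge (10,4) lies in no bag, so the decomposition is invalid.

No — edge (10,4) lies in no bag.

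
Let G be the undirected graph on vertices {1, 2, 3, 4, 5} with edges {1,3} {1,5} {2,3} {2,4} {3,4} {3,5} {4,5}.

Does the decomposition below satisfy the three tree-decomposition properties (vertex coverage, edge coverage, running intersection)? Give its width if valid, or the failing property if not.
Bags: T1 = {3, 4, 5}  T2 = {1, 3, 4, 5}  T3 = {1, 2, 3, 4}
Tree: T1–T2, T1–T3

A tree decomposition must satisfy three properties: every vertex lies in some bag; for every edge, both endpoints lie together in some bag; and for every vertex, the bags containing it form a connected subtree. Here bags containing vertex 1 are not connected in the tree, so the decomposition is invalid.

No — bags containing vertex 1 are not connected in the tree.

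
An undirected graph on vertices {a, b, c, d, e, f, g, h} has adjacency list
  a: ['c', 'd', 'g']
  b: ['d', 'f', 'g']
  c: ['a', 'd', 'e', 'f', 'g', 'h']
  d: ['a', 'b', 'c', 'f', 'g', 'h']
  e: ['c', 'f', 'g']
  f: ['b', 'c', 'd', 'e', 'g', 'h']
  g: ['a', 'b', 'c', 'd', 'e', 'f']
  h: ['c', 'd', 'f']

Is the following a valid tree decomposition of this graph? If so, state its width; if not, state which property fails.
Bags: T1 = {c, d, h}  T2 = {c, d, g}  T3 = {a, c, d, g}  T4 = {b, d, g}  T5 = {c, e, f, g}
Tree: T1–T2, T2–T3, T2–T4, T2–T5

No — edge (f,d) lies in no bag.

A tree decomposition must satisfy three properties: every vertex lies in some bag; for every edge, both endpoints lie together in some bag; and for every vertex, the bags containing it form a connected subtree. Here edge (f,d) lies in no bag, so the decomposition is invalid.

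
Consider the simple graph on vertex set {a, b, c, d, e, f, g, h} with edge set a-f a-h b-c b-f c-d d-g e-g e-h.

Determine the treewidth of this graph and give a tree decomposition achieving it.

Treewidth 2.
Bags: B1 = {d, e, g}  B2 = {c, d, e}  B3 = {b, c, e}  B4 = {b, e, f}  B5 = {a, e, f}  B6 = {a, e, h}
Tree: B1–B2, B2–B3, B3–B4, B4–B5, B5–B6

Each bag holds 3 vertices, so the decomposition has width 2, which upper-bounds the treewidth. For the lower bound, G contains the cycle e–g–d–c–b–f–a–h–e, so G is not a forest; only forests have treewidth ≤ 1, hence tw(G) ≥ 2. Combining the bounds, tw(G) = 2.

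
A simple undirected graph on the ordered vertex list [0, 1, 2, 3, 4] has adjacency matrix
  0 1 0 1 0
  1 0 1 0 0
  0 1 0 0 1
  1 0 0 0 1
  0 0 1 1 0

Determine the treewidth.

2

A width-2 tree decomposition is:
Bags: B1 = {0, 1, 3}  B2 = {1, 2, 3}  B3 = {2, 3, 4}
Tree: B1–B2, B2–B3
Every bag has size at most 3, so the width is 3 − 1 = 2 and tw(G) ≤ 2. The edges 3–0–1–2–4–3 form a cycle, so G is not a tree and its treewidth is at least 2. Therefore the treewidth is 2.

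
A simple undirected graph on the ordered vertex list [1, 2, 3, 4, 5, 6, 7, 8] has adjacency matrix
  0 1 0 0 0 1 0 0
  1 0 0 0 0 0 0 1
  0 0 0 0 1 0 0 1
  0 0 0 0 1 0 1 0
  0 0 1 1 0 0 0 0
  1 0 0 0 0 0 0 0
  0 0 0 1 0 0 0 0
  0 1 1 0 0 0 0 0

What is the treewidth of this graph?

1

A width-1 tree decomposition is:
Bags: B1 = {4, 7}  B2 = {4, 5}  B3 = {3, 5}  B4 = {3, 8}  B5 = {2, 8}  B6 = {1, 2}  B7 = {1, 6}
Tree: B1–B2, B2–B3, B3–B4, B4–B5, B5–B6, B6–B7
Each bag holds 2 vertices, so the decomposition has width 1, which upper-bounds the treewidth. Since G has at least one edge (e.g. 7–4), it is not an edgeless graph, so tw(G) ≥ 1. Therefore the treewidth is 1.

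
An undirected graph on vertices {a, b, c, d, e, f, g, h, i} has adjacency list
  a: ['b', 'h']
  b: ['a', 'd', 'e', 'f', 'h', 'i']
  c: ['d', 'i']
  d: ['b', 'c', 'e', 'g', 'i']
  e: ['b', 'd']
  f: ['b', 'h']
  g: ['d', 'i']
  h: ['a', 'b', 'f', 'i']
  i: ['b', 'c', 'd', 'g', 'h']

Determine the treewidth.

A width-2 tree decomposition is:
Bags: B1 = {b, h, i}  B2 = {a, b, h}  B3 = {b, d, i}  B4 = {c, d, i}  B5 = {b, f, h}  B6 = {d, g, i}  B7 = {b, d, e}
Tree: B1–B2, B1–B3, B3–B4, B2–B5, B4–B6, B3–B7
Each bag holds 3 vertices, so the decomposition has width 2, which upper-bounds the treewidth. On the other hand G contains the 3-clique {d, g, i}. A clique must lie in a single bag of any decomposition, so no decomposition can have width below 2. Combining the bounds, tw(G) = 2.

2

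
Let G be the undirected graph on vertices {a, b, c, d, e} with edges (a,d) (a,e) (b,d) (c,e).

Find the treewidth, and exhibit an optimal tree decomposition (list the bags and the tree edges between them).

Treewidth 1.
One optimal decomposition is:
Bags: B1 = {b, d}  B2 = {a, d}  B3 = {a, e}  B4 = {c, e}
Tree: B1–B2, B2–B3, B3–B4

Every bag has size at most 2, so the width is 2 − 1 = 1 and tw(G) ≤ 1. Any graph with an edge has treewidth ≥ 1, and G has the edge b–d. Combining the bounds, tw(G) = 1.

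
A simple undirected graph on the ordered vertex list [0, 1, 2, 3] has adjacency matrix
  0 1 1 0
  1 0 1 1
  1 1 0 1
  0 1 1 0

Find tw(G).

A width-2 tree decomposition is:
Bags: B1 = {1, 2, 3}  B2 = {0, 1, 2}
Tree: B1–B2
Each bag holds 3 vertices, so the decomposition has width 2, which upper-bounds the treewidth. For the lower bound, the 3 vertices {0, 1, 2} are pairwise adjacent, and any tree decomposition puts a clique entirely inside one bag — forcing width ≥ 2. The upper and lower bounds meet at 2, so that is the treewidth.

2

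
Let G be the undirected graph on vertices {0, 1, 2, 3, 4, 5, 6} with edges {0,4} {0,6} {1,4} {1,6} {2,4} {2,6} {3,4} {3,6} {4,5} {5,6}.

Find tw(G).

A width-2 tree decomposition is:
Bags: B1 = {4, 5, 6}  B2 = {1, 4, 6}  B3 = {3, 4, 6}  B4 = {0, 4, 6}  B5 = {2, 4, 6}
Tree: B1–B2, B2–B3, B3–B4, B4–B5
Every bag has size at most 3, so the width is 3 − 1 = 2 and tw(G) ≤ 2. Since 6–5–4–1–6 is a cycle in G, G is not acyclic. Forests are exactly the graphs of treewidth ≤ 1, so tw(G) ≥ 2. Therefore the treewidth is 2.

2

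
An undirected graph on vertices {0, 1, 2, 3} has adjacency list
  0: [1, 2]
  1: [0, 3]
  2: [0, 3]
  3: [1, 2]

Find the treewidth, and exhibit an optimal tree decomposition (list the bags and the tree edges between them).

Treewidth 2.
One such decomposition:
Bags: B1 = {1, 2, 3}  B2 = {0, 1, 2}
Tree: B1–B2

Each bag holds 3 vertices, so the decomposition has width 2, which upper-bounds the treewidth. Since 2–3–1–0–2 is a cycle in G, G is not acyclic. Forests are exactly the graphs of treewidth ≤ 1, so tw(G) ≥ 2. Therefore the treewidth is 2.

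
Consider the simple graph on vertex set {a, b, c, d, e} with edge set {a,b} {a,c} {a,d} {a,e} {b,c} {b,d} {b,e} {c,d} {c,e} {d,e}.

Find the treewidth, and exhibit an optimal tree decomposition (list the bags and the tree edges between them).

Treewidth 4.
One optimal decomposition is:
Bags: B1 = {a, b, c, d, e}
Tree: (single bag)

With just one bag of size 5, the width is 5 − 1 = 4, so tw(G) ≤ 4. Conversely, {a, b, c, d, e} is a clique of size 5, and the vertices of any clique must share a bag in every tree decomposition; so some bag has ≥ 5 vertices and tw(G) ≥ 4. Therefore the treewidth is 4.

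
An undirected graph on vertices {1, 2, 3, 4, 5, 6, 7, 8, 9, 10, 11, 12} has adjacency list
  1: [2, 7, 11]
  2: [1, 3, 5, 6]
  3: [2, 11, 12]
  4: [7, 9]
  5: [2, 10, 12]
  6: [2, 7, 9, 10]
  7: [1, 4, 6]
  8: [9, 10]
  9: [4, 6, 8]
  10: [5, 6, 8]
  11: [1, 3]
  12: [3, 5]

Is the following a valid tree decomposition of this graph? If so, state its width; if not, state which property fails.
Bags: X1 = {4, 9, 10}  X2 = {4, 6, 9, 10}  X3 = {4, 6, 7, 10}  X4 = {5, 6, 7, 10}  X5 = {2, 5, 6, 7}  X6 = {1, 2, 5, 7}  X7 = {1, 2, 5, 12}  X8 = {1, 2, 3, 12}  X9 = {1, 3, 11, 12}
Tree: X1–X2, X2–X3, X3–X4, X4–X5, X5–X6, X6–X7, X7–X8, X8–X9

No — vertex 8 appears in no bag.

A tree decomposition must satisfy three properties: every vertex lies in some bag; for every edge, both endpoints lie together in some bag; and for every vertex, the bags containing it form a connected subtree. Here vertex 8 appears in no bag, so the decomposition is invalid.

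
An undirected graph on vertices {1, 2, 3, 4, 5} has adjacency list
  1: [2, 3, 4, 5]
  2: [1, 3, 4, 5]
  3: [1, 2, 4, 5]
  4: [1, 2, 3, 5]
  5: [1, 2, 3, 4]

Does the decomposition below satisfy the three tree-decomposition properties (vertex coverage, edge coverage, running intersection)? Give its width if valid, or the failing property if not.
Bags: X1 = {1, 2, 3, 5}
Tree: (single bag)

No — vertex 4 appears in no bag.

A tree decomposition must satisfy three properties: every vertex lies in some bag; for every edge, both endpoints lie together in some bag; and for every vertex, the bags containing it form a connected subtree. Here vertex 4 appears in no bag, so the decomposition is invalid.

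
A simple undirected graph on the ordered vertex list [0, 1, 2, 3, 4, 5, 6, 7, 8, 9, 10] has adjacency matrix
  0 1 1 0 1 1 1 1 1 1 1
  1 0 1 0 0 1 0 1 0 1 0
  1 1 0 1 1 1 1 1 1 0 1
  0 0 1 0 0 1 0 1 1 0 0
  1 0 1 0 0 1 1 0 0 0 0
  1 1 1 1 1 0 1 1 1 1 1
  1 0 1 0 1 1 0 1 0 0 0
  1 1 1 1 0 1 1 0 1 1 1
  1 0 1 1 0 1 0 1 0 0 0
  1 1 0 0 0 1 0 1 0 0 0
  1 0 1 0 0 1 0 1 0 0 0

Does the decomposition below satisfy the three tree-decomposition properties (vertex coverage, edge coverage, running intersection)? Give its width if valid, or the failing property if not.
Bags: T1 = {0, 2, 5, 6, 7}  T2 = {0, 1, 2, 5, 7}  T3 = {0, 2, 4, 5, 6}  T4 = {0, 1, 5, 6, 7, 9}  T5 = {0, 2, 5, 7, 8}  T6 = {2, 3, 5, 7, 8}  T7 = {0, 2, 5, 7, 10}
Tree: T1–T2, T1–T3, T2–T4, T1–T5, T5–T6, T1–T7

No — bags containing vertex 6 are not connected in the tree.

A tree decomposition must satisfy three properties: every vertex lies in some bag; for every edge, both endpoints lie together in some bag; and for every vertex, the bags containing it form a connected subtree. Here bags containing vertex 6 are not connected in the tree, so the decomposition is invalid.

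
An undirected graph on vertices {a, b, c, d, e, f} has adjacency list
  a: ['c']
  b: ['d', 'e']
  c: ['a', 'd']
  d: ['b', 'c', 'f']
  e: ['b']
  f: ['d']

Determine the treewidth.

A width-1 tree decomposition is:
Bags: B1 = {d, f}  B2 = {c, d}  B3 = {b, d}  B4 = {a, c}  B5 = {b, e}
Tree: B1–B2, B1–B3, B2–B4, B3–B5
The largest bag has 2 vertices, giving width 1; this decomposition certifies tw(G) ≤ 1. Any graph with an edge has treewidth ≥ 1, and G has the edge f–d. Combining the bounds, tw(G) = 1.

1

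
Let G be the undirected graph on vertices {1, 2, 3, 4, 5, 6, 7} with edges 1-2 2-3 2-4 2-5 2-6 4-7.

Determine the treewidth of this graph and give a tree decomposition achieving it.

Treewidth 1.
One such decomposition:
Bags: B1 = {2, 6}  B2 = {2, 3}  B3 = {2, 4}  B4 = {2, 5}  B5 = {4, 7}  B6 = {1, 2}
Tree: B1–B2, B1–B3, B1–B4, B3–B5, B2–B6

Every bag has size at most 2, so the width is 2 − 1 = 1 and tw(G) ≤ 1. Since G has at least one edge (e.g. 2–6), it is not an edgeless graph, so tw(G) ≥ 1. Combining the bounds, tw(G) = 1.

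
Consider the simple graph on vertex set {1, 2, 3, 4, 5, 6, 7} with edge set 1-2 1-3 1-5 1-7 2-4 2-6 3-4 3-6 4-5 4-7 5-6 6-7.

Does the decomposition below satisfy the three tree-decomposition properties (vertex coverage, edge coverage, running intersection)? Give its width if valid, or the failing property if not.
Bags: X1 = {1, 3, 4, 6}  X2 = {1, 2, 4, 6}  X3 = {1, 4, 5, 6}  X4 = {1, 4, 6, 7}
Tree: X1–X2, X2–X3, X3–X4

Every vertex of G appears in some bag (union = {1, 2, 3, 4, 5, 6, 7}); every edge is covered by a bag; and for each vertex v the set of bags containing v is connected in the bag tree. The decomposition is therefore valid. The largest bag has 4 vertices, so the width is 3.

Yes; width 3.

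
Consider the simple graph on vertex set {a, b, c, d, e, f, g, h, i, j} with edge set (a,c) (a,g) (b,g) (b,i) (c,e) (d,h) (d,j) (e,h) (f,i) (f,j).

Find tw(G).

A width-2 tree decomposition is:
Bags: B1 = {a, c, e}  B2 = {a, e, h}  B3 = {a, d, h}  B4 = {a, d, j}  B5 = {a, f, j}  B6 = {a, f, i}  B7 = {a, b, i}  B8 = {a, b, g}
Tree: B1–B2, B2–B3, B3–B4, B4–B5, B5–B6, B6–B7, B7–B8
Each bag holds 3 vertices, so the decomposition has width 2, which upper-bounds the treewidth. The edges a–c–e–h–d–j–f–i–b–g–a form a cycle, so G is not a tree and its treewidth is at least 2. Combining the bounds, tw(G) = 2.

2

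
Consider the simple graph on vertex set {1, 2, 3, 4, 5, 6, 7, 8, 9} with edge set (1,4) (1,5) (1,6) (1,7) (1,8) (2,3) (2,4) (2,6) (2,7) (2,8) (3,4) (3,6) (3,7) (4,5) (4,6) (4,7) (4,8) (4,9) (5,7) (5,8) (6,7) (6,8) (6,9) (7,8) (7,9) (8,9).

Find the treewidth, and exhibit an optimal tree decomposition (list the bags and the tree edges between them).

Treewidth 4.
Bags: B1 = {2, 4, 6, 7, 8}  B2 = {2, 3, 4, 6, 7}  B3 = {1, 4, 6, 7, 8}  B4 = {1, 4, 5, 7, 8}  B5 = {4, 6, 7, 8, 9}
Tree: B1–B2, B1–B3, B3–B4, B1–B5

Each bag holds 5 vertices, so the decomposition has width 4, which upper-bounds the treewidth. For the lower bound, the 5 vertices {1, 4, 5, 7, 8} are pairwise adjacent, and any tree decomposition puts a clique entirely inside one bag — forcing width ≥ 4. Hence tw(G) = 4 exactly.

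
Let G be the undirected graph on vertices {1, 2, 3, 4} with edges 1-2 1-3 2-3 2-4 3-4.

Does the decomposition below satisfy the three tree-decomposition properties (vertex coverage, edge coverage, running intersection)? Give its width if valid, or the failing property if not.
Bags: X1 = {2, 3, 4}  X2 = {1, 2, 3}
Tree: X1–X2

Yes; width 2.

Every vertex of G appears in some bag (union = {1, 2, 3, 4}); every edge is covered by a bag; and for each vertex v the set of bags containing v is connected in the bag tree. The decomposition is therefore valid. The largest bag has 3 vertices, so the width is 2.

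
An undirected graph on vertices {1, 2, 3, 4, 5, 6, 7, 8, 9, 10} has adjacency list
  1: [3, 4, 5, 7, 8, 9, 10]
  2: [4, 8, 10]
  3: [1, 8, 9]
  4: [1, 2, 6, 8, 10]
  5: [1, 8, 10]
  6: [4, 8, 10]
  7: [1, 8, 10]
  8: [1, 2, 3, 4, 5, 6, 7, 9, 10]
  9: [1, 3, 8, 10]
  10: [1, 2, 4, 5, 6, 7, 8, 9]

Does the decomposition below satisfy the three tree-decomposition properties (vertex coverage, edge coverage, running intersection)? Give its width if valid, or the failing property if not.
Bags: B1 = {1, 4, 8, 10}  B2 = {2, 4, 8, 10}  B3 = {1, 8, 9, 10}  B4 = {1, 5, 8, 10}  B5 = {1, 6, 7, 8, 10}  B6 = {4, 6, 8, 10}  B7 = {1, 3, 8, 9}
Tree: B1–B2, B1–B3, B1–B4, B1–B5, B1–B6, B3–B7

No — bags containing vertex 6 are not connected in the tree.

A tree decomposition must satisfy three properties: every vertex lies in some bag; for every edge, both endpoints lie together in some bag; and for every vertex, the bags containing it form a connected subtree. Here bags containing vertex 6 are not connected in the tree, so the decomposition is invalid.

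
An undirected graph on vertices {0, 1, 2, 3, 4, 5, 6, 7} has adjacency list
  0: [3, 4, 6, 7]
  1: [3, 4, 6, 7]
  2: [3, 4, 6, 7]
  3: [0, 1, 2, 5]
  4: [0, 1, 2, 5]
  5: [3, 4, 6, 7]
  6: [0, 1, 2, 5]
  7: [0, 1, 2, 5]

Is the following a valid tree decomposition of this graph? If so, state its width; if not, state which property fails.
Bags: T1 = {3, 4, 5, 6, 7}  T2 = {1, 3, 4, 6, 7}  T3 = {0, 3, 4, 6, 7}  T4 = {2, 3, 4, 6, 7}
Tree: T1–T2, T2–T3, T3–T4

Yes; width 4.

Checking the three conditions: (i) the bags cover all of {0, 1, 2, 3, 4, 5, 6, 7}; (ii) for each edge, some bag contains both endpoints; (iii) the bags containing any fixed vertex form a subtree. All hold, so the decomposition is valid with width 5 − 1 = 4.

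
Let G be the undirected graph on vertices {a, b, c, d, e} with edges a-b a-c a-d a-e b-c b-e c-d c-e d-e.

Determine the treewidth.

3

A width-3 tree decomposition is:
Bags: B1 = {a, c, d, e}  B2 = {a, b, c, e}
Tree: B1–B2
Every bag has size at most 4, so the width is 4 − 1 = 3 and tw(G) ≤ 3. On the other hand G contains the 4-clique {a, c, d, e}. A clique must lie in a single bag of any decomposition, so no decomposition can have width below 3. Combining the bounds, tw(G) = 3.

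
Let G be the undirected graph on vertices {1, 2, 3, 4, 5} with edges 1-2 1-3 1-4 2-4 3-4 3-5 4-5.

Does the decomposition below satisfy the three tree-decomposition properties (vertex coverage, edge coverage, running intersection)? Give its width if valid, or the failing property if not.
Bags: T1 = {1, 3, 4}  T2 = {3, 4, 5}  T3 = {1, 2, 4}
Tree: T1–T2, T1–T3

Every vertex of G appears in some bag (union = {1, 2, 3, 4, 5}); every edge is covered by a bag; and for each vertex v the set of bags containing v is connected in the bag tree. The decomposition is therefore valid. The largest bag has 3 vertices, so the width is 2.

Yes; width 2.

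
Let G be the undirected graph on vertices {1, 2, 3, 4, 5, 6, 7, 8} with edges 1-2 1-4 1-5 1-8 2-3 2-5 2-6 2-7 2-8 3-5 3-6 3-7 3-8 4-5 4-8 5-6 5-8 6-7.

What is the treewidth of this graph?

A width-3 tree decomposition is:
Bags: B1 = {1, 2, 5, 8}  B2 = {2, 3, 5, 8}  B3 = {1, 4, 5, 8}  B4 = {2, 3, 5, 6}  B5 = {2, 3, 6, 7}
Tree: B1–B2, B1–B3, B2–B4, B4–B5
The largest bag has 4 vertices, giving width 3; this decomposition certifies tw(G) ≤ 3. Conversely, {1, 2, 5, 8} is a clique of size 4, and the vertices of any clique must share a bag in every tree decomposition; so some bag has ≥ 4 vertices and tw(G) ≥ 3. Hence tw(G) = 3 exactly.

3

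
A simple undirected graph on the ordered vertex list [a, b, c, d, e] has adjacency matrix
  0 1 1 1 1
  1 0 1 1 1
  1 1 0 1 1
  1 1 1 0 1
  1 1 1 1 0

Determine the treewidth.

4

A width-4 tree decomposition is:
Bags: B1 = {a, b, c, d, e}
Tree: (single bag)
A single bag containing all 5 vertices is trivially a valid decomposition of width 4. Conversely, {a, b, c, d, e} is a clique of size 5, and the vertices of any clique must share a bag in every tree decomposition; so some bag has ≥ 5 vertices and tw(G) ≥ 4. Hence tw(G) = 4 exactly.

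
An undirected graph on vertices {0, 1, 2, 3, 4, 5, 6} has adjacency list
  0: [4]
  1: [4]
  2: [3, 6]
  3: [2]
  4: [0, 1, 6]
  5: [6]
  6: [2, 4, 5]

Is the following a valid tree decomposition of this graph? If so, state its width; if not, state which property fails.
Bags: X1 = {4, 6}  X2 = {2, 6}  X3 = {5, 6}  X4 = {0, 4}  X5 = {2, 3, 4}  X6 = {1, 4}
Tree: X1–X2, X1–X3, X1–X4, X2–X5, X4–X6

A tree decomposition must satisfy three properties: every vertex lies in some bag; for every edge, both endpoints lie together in some bag; and for every vertex, the bags containing it form a connected subtree. Here bags containing vertex 4 are not connected in the tree, so the decomposition is invalid.

No — bags containing vertex 4 are not connected in the tree.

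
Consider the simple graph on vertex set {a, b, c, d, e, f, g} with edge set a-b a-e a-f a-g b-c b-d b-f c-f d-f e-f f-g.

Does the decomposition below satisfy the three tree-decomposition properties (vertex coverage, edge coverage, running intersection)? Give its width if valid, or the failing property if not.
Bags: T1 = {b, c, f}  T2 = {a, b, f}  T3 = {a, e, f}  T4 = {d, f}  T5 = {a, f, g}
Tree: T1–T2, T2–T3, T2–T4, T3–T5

No — edge (b,d) lies in no bag.

A tree decomposition must satisfy three properties: every vertex lies in some bag; for every edge, both endpoints lie together in some bag; and for every vertex, the bags containing it form a connected subtree. Here edge (b,d) lies in no bag, so the decomposition is invalid.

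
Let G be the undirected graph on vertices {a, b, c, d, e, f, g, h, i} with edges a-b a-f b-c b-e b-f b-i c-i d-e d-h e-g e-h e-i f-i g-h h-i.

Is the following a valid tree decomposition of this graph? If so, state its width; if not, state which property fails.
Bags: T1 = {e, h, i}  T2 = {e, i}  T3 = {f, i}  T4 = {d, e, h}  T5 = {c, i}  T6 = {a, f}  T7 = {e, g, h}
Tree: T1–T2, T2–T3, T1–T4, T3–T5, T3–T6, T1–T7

A tree decomposition must satisfy three properties: every vertex lies in some bag; for every edge, both endpoints lie together in some bag; and for every vertex, the bags containing it form a connected subtree. Here vertex b appears in no bag, so the decomposition is invalid.

No — vertex b appears in no bag.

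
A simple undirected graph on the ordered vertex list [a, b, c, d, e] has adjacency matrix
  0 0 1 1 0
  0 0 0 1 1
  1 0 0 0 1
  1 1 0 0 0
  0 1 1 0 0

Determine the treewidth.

A width-2 tree decomposition is:
Bags: B1 = {b, c, e}  B2 = {a, b, c}  B3 = {a, b, d}
Tree: B1–B2, B2–B3
Each bag holds 3 vertices, so the decomposition has width 2, which upper-bounds the treewidth. Since b–e–c–a–d–b is a cycle in G, G is not acyclic. Forests are exactly the graphs of treewidth ≤ 1, so tw(G) ≥ 2. Therefore the treewidth is 2.

2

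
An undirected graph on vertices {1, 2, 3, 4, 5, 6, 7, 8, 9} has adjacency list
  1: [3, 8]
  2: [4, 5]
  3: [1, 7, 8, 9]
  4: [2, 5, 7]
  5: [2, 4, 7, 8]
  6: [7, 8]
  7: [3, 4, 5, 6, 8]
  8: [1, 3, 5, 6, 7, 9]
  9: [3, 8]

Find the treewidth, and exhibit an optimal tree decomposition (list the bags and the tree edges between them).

Every bag has size at most 3, so the width is 3 − 1 = 2 and tw(G) ≤ 2. For the lower bound, the 3 vertices {1, 3, 8} are pairwise adjacent, and any tree decomposition puts a clique entirely inside one bag — forcing width ≥ 2. Combining the bounds, tw(G) = 2.

Treewidth 2.
One optimal decomposition is:
Bags: B1 = {5, 7, 8}  B2 = {6, 7, 8}  B3 = {4, 5, 7}  B4 = {2, 4, 5}  B5 = {3, 7, 8}  B6 = {1, 3, 8}  B7 = {3, 8, 9}
Tree: B1–B2, B1–B3, B3–B4, B1–B5, B5–B6, B5–B7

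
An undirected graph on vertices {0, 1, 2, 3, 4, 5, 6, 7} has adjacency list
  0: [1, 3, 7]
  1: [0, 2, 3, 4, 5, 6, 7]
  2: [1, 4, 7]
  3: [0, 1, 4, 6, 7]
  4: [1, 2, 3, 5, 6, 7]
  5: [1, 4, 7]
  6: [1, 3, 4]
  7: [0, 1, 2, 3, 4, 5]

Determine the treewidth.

A width-3 tree decomposition is:
Bags: B1 = {1, 3, 4, 7}  B2 = {0, 1, 3, 7}  B3 = {1, 4, 5, 7}  B4 = {1, 2, 4, 7}  B5 = {1, 3, 4, 6}
Tree: B1–B2, B1–B3, B3–B4, B1–B5
The largest bag has 4 vertices, giving width 3; this decomposition certifies tw(G) ≤ 3. Conversely, {0, 1, 3, 7} is a clique of size 4, and the vertices of any clique must share a bag in every tree decomposition; so some bag has ≥ 4 vertices and tw(G) ≥ 3. Combining the bounds, tw(G) = 3.

3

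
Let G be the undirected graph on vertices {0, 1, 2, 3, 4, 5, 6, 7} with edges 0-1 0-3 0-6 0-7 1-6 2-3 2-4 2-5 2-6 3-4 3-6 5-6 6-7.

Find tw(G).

A width-2 tree decomposition is:
Bags: B1 = {0, 6, 7}  B2 = {0, 3, 6}  B3 = {2, 3, 6}  B4 = {0, 1, 6}  B5 = {2, 3, 4}  B6 = {2, 5, 6}
Tree: B1–B2, B2–B3, B2–B4, B3–B5, B3–B6
The largest bag has 3 vertices, giving width 2; this decomposition certifies tw(G) ≤ 2. On the other hand G contains the 3-clique {2, 3, 4}. A clique must lie in a single bag of any decomposition, so no decomposition can have width below 2. Hence tw(G) = 2 exactly.

2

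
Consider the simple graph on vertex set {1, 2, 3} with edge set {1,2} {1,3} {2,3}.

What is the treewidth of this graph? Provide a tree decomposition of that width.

With just one bag of size 3, the width is 3 − 1 = 2, so tw(G) ≤ 2. Conversely, {1, 2, 3} is a clique of size 3, and the vertices of any clique must share a bag in every tree decomposition; so some bag has ≥ 3 vertices and tw(G) ≥ 2. Combining the bounds, tw(G) = 2.

Treewidth 2.
Bags: B1 = {1, 2, 3}
Tree: (single bag)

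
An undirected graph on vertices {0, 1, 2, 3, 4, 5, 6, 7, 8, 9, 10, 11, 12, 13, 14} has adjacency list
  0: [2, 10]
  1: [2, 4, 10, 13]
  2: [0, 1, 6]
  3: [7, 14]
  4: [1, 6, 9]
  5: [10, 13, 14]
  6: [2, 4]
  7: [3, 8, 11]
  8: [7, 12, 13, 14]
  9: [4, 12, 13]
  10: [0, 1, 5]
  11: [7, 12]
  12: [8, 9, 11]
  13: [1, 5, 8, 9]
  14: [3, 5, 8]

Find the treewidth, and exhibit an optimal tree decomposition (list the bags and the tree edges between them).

Every bag has size at most 4, so the width is 4 − 1 = 3 and tw(G) ≤ 3. For the lower bound: the 4 vertex sets {3,7,11}, {12}, {8}, {5,9,13,14} are disjoint, each induces a connected subgraph, and every pair is joined by at least one edge of G. Contracting each set to a single vertex therefore yields K_{4} as a minor, and since treewidth is minor-monotone, tw(G) ≥ tw(K_{4}) = 3. The upper and lower bounds meet at 3, so that is the treewidth.

Treewidth 3.
Bags: B1 = {3, 7, 11, 12}  B2 = {3, 7, 8, 12}  B3 = {3, 8, 12, 14}  B4 = {8, 9, 12, 14}  B5 = {8, 9, 13, 14}  B6 = {5, 9, 13, 14}  B7 = {4, 5, 9, 13}  B8 = {1, 4, 5, 13}  B9 = {1, 4, 5, 10}  B10 = {1, 4, 6, 10}  B11 = {1, 2, 6, 10}  B12 = {0, 2, 6, 10}
Tree: B1–B2, B2–B3, B3–B4, B4–B5, B5–B6, B6–B7, B7–B8, B8–B9, B9–B10, B10–B11, B11–B12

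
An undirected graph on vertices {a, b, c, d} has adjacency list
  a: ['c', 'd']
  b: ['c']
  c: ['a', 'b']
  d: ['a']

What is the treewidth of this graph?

A width-1 tree decomposition is:
Bags: B1 = {a, d}  B2 = {a, c}  B3 = {b, c}
Tree: B1–B2, B2–B3
Each bag holds 2 vertices, so the decomposition has width 1, which upper-bounds the treewidth. G has an edge, so its treewidth is at least 1. Combining the bounds, tw(G) = 1.

1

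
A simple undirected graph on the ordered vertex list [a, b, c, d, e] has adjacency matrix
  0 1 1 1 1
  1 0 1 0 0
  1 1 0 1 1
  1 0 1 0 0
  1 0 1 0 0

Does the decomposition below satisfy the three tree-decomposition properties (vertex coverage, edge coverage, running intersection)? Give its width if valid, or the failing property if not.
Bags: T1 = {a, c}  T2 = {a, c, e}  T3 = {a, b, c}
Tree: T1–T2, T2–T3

No — vertex d appears in no bag.

A tree decomposition must satisfy three properties: every vertex lies in some bag; for every edge, both endpoints lie together in some bag; and for every vertex, the bags containing it form a connected subtree. Here vertex d appears in no bag, so the decomposition is invalid.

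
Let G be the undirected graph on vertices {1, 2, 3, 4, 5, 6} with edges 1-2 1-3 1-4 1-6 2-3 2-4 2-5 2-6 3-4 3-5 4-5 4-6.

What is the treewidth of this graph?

3

A width-3 tree decomposition is:
Bags: B1 = {1, 2, 3, 4}  B2 = {2, 3, 4, 5}  B3 = {1, 2, 4, 6}
Tree: B1–B2, B1–B3
Each bag holds 4 vertices, so the decomposition has width 3, which upper-bounds the treewidth. On the other hand G contains the 4-clique {1, 2, 3, 4}. A clique must lie in a single bag of any decomposition, so no decomposition can have width below 3. The upper and lower bounds meet at 3, so that is the treewidth.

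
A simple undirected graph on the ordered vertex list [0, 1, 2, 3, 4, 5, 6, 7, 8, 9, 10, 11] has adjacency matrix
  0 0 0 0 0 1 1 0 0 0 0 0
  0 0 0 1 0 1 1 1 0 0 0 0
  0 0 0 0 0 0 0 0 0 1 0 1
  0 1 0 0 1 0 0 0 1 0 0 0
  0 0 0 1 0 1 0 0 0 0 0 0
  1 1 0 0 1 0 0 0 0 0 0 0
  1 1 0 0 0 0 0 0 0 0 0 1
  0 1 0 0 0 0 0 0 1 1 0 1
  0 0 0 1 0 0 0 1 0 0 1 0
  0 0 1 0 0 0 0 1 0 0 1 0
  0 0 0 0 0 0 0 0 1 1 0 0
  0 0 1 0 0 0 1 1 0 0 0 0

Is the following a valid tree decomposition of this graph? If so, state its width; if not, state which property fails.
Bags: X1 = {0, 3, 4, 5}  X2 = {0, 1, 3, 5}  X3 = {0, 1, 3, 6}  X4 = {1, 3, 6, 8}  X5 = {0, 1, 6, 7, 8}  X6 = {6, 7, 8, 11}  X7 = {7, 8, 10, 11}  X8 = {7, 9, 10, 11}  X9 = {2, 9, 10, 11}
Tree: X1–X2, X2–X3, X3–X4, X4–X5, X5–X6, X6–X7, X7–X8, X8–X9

No — bags containing vertex 0 are not connected in the tree.

A tree decomposition must satisfy three properties: every vertex lies in some bag; for every edge, both endpoints lie together in some bag; and for every vertex, the bags containing it form a connected subtree. Here bags containing vertex 0 are not connected in the tree, so the decomposition is invalid.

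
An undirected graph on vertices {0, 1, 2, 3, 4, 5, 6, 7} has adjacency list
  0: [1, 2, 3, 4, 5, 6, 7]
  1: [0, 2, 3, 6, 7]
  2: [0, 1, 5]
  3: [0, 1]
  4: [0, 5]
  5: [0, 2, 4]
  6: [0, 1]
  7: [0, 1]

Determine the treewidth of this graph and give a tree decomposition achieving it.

The largest bag has 3 vertices, giving width 2; this decomposition certifies tw(G) ≤ 2. Conversely, {0, 1, 2} is a clique of size 3, and the vertices of any clique must share a bag in every tree decomposition; so some bag has ≥ 3 vertices and tw(G) ≥ 2. Therefore the treewidth is 2.

Treewidth 2.
One such decomposition:
Bags: B1 = {0, 2, 5}  B2 = {0, 1, 2}  B3 = {0, 1, 7}  B4 = {0, 1, 3}  B5 = {0, 4, 5}  B6 = {0, 1, 6}
Tree: B1–B2, B2–B3, B2–B4, B1–B5, B4–B6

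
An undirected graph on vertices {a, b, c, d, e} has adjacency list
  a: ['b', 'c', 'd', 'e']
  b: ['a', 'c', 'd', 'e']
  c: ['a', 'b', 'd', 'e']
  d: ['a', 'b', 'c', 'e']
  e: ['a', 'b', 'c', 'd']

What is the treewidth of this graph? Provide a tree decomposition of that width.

A single bag containing all 5 vertices is trivially a valid decomposition of width 4. Conversely, {a, b, c, d, e} is a clique of size 5, and the vertices of any clique must share a bag in every tree decomposition; so some bag has ≥ 5 vertices and tw(G) ≥ 4. Therefore the treewidth is 4.

Treewidth 4.
One such decomposition:
Bags: B1 = {a, b, c, d, e}
Tree: (single bag)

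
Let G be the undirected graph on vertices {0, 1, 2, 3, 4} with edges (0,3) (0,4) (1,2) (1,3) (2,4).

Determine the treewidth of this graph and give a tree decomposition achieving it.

The largest bag has 3 vertices, giving width 2; this decomposition certifies tw(G) ≤ 2. Since 3–0–4–2–1–3 is a cycle in G, G is not acyclic. Forests are exactly the graphs of treewidth ≤ 1, so tw(G) ≥ 2. Combining the bounds, tw(G) = 2.

Treewidth 2.
One such decomposition:
Bags: B1 = {0, 3, 4}  B2 = {2, 3, 4}  B3 = {1, 2, 3}
Tree: B1–B2, B2–B3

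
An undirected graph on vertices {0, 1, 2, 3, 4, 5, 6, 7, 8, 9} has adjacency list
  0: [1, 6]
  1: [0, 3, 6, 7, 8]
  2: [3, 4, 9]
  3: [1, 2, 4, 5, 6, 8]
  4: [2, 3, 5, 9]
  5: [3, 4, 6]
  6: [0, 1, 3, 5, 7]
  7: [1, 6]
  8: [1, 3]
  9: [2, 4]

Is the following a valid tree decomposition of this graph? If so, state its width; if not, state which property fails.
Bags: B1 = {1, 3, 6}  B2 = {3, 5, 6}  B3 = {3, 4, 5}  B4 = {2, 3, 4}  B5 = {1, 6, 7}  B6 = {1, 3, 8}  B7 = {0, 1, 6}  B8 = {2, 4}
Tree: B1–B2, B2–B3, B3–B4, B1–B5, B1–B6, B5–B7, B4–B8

A tree decomposition must satisfy three properties: every vertex lies in some bag; for every edge, both endpoints lie together in some bag; and for every vertex, the bags containing it form a connected subtree. Here vertex 9 appears in no bag, so the decomposition is invalid.

No — vertex 9 appears in no bag.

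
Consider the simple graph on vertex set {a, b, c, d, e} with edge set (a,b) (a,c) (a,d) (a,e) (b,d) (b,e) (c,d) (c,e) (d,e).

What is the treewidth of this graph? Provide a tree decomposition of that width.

Each bag holds 4 vertices, so the decomposition has width 3, which upper-bounds the treewidth. For the lower bound, the 4 vertices {a, c, d, e} are pairwise adjacent, and any tree decomposition puts a clique entirely inside one bag — forcing width ≥ 3. Combining the bounds, tw(G) = 3.

Treewidth 3.
Bags: B1 = {a, c, d, e}  B2 = {a, b, d, e}
Tree: B1–B2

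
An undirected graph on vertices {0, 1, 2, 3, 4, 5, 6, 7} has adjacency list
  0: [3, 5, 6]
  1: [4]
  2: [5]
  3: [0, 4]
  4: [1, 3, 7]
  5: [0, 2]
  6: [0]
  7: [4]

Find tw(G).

A width-1 tree decomposition is:
Bags: B1 = {0, 3}  B2 = {0, 6}  B3 = {3, 4}  B4 = {0, 5}  B5 = {2, 5}  B6 = {1, 4}  B7 = {4, 7}
Tree: B1–B2, B1–B3, B1–B4, B4–B5, B3–B6, B3–B7
The largest bag has 2 vertices, giving width 1; this decomposition certifies tw(G) ≤ 1. Any graph with an edge has treewidth ≥ 1, and G has the edge 3–0. Therefore the treewidth is 1.

1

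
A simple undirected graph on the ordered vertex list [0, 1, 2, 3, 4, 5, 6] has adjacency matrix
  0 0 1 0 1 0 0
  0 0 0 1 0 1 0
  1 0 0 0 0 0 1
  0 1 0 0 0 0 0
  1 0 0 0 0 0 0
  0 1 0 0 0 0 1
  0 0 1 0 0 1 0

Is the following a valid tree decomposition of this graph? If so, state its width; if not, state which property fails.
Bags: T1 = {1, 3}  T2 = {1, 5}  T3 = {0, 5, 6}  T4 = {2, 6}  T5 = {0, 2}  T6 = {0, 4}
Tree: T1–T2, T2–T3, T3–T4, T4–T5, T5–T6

A tree decomposition must satisfy three properties: every vertex lies in some bag; for every edge, both endpoints lie together in some bag; and for every vertex, the bags containing it form a connected subtree. Here bags containing vertex 0 are not connected in the tree, so the decomposition is invalid.

No — bags containing vertex 0 are not connected in the tree.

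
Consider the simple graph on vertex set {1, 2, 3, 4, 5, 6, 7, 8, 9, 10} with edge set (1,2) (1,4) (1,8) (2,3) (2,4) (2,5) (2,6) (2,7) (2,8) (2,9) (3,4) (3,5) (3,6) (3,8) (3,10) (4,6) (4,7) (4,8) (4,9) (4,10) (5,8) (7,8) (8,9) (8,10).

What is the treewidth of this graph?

3

A width-3 tree decomposition is:
Bags: B1 = {2, 4, 8, 9}  B2 = {2, 3, 4, 8}  B3 = {2, 3, 4, 6}  B4 = {2, 3, 5, 8}  B5 = {3, 4, 8, 10}  B6 = {1, 2, 4, 8}  B7 = {2, 4, 7, 8}
Tree: B1–B2, B2–B3, B2–B4, B2–B5, B1–B6, B1–B7
Each bag holds 4 vertices, so the decomposition has width 3, which upper-bounds the treewidth. Conversely, {1, 2, 4, 8} is a clique of size 4, and the vertices of any clique must share a bag in every tree decomposition; so some bag has ≥ 4 vertices and tw(G) ≥ 3. Combining the bounds, tw(G) = 3.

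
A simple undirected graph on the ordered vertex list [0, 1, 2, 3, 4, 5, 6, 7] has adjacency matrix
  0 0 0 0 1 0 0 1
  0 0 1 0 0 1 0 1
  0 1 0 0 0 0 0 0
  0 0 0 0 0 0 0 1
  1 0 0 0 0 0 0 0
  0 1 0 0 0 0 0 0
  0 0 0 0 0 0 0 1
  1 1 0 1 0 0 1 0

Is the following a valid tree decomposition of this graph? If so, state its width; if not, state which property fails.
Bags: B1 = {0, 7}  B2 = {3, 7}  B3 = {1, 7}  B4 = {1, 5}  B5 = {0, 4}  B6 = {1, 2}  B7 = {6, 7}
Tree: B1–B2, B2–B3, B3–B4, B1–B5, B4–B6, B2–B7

Yes; width 1.

Vertex coverage: the bags together contain {0, 1, 2, 3, 4, 5, 6, 7}, the full vertex set. Edge coverage: each edge of G has both endpoints in at least one bag. Running intersection: for every vertex, the bags containing it form a connected subtree. All three properties hold, so this is a valid tree decomposition of width max|bag| − 1 = 1, and hence tw(G) ≤ 1.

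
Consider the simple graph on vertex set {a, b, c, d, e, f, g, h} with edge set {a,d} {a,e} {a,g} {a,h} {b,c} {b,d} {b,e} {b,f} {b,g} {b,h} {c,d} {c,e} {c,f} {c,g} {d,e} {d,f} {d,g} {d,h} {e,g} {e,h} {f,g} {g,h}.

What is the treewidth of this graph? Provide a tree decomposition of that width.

The largest bag has 5 vertices, giving width 4; this decomposition certifies tw(G) ≤ 4. Conversely, {a, d, e, g, h} is a clique of size 5, and the vertices of any clique must share a bag in every tree decomposition; so some bag has ≥ 5 vertices and tw(G) ≥ 4. Therefore the treewidth is 4.

Treewidth 4.
One optimal decomposition is:
Bags: B1 = {b, c, d, f, g}  B2 = {b, c, d, e, g}  B3 = {b, d, e, g, h}  B4 = {a, d, e, g, h}
Tree: B1–B2, B2–B3, B3–B4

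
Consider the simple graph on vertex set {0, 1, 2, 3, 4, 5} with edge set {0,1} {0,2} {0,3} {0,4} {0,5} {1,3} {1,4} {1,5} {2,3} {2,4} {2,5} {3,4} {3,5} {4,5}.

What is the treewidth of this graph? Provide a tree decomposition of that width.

Treewidth 4.
One such decomposition:
Bags: B1 = {0, 2, 3, 4, 5}  B2 = {0, 1, 3, 4, 5}
Tree: B1–B2

Every bag has size at most 5, so the width is 5 − 1 = 4 and tw(G) ≤ 4. For the lower bound, the 5 vertices {0, 1, 3, 4, 5} are pairwise adjacent, and any tree decomposition puts a clique entirely inside one bag — forcing width ≥ 4. Combining the bounds, tw(G) = 4.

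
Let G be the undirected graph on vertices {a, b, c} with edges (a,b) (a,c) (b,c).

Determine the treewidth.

2

A width-2 tree decomposition is:
Bags: B1 = {a, b, c}
Tree: (single bag)
With just one bag of size 3, the width is 3 − 1 = 2, so tw(G) ≤ 2. On the other hand G contains the 3-clique {a, b, c}. A clique must lie in a single bag of any decomposition, so no decomposition can have width below 2. Therefore the treewidth is 2.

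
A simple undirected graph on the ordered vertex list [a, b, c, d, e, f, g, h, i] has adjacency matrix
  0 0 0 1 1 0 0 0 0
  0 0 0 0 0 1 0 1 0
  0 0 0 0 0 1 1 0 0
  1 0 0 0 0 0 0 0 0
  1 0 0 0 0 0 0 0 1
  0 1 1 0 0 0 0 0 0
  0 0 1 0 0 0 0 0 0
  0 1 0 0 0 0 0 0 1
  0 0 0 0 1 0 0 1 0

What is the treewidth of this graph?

1

A width-1 tree decomposition is:
Bags: B1 = {a, d}  B2 = {a, e}  B3 = {e, i}  B4 = {h, i}  B5 = {b, h}  B6 = {b, f}  B7 = {c, f}  B8 = {c, g}
Tree: B1–B2, B2–B3, B3–B4, B4–B5, B5–B6, B6–B7, B7–B8
The largest bag has 2 vertices, giving width 1; this decomposition certifies tw(G) ≤ 1. G has an edge, so its treewidth is at least 1. The upper and lower bounds meet at 1, so that is the treewidth.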